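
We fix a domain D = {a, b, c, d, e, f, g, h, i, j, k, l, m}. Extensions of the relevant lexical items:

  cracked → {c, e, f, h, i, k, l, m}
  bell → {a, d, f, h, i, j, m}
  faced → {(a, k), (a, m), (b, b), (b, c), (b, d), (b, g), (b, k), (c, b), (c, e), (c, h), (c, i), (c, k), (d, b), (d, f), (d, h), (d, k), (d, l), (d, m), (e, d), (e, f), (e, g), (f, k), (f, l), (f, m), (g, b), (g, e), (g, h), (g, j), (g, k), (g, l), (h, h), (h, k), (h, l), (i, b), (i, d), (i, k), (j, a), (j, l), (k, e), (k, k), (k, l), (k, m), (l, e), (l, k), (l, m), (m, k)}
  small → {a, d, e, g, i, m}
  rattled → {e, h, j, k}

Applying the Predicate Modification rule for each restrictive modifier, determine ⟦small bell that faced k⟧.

{a, d, i, m}

⟦that faced k⟧ = {x : ⟨x, k⟩ ∈ ⟦faced⟧} = {a, b, c, d, f, g, h, i, k, l, m}
⟦bell⟧ = {a, d, f, h, i, j, m}
… ∩ ⟦that faced k⟧ = {a, d, f, h, i, j, m} ∩ {a, b, c, d, f, g, h, i, k, l, m} = {a, d, f, h, i, m}
… ∩ ⟦small⟧ = {a, d, f, h, i, m} ∩ {a, d, e, g, i, m} = {a, d, i, m}
So ⟦small bell that faced k⟧ = {a, d, i, m}.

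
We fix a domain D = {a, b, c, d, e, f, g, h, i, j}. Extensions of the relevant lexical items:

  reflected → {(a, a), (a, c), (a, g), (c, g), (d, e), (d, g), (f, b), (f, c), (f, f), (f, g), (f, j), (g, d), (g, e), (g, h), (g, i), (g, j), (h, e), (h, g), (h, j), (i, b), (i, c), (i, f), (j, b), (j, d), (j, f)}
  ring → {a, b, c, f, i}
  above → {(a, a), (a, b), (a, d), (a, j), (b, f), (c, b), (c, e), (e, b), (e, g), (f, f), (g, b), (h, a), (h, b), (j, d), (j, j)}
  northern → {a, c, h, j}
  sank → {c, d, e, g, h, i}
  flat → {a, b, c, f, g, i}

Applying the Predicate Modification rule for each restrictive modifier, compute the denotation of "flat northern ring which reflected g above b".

{a, c}

⟦which reflected g⟧ = {x : ⟨x, g⟩ ∈ ⟦reflected⟧} = {a, c, d, f, h}
⟦above b⟧ = {x : ⟨x, b⟩ ∈ ⟦above⟧} = {a, c, e, g, h}
⟦ring⟧ = {a, b, c, f, i}
… ∩ ⟦which reflected g⟧ = {a, b, c, f, i} ∩ {a, c, d, f, h} = {a, c, f}
… ∩ ⟦above b⟧ = {a, c, f} ∩ {a, c, e, g, h} = {a, c}
… ∩ ⟦flat⟧ = {a, c} ∩ {a, b, c, f, g, i} = {a, c}
… ∩ ⟦northern⟧ = {a, c} ∩ {a, c, h, j} = {a, c}
So ⟦flat northern ring which reflected g above b⟧ = {a, c}.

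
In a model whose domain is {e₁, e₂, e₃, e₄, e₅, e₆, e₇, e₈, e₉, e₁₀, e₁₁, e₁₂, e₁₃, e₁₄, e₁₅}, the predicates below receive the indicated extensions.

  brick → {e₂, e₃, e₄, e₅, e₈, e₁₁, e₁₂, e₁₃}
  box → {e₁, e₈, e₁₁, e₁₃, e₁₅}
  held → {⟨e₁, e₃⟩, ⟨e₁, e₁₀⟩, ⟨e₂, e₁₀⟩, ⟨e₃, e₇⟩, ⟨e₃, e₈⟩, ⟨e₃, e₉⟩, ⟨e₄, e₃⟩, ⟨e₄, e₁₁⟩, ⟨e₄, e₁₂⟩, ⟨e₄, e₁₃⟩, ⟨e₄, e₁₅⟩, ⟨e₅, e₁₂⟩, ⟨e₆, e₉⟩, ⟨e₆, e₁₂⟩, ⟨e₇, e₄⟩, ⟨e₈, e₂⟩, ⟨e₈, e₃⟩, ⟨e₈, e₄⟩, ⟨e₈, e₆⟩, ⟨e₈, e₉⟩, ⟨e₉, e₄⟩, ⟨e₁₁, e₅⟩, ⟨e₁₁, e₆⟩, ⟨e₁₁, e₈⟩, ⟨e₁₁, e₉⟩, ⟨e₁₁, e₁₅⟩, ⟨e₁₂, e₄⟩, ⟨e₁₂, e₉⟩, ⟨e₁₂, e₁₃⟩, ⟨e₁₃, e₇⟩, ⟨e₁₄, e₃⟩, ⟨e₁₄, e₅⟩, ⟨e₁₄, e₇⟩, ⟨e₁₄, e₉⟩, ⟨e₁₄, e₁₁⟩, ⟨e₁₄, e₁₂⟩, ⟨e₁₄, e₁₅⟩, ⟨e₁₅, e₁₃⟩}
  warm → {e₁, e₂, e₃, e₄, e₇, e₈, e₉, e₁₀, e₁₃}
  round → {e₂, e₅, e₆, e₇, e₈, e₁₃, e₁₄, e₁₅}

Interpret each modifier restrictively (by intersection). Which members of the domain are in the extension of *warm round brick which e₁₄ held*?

{ }

⟦which e₁₄ held⟧ = {x : ⟨e₁₄, x⟩ ∈ ⟦held⟧} = {e₃, e₅, e₇, e₉, e₁₁, e₁₂, e₁₅}
⟦brick⟧ = {e₂, e₃, e₄, e₅, e₈, e₁₁, e₁₂, e₁₃}
… ∩ ⟦which e₁₄ held⟧ = {e₂, e₃, e₄, e₅, e₈, e₁₁, e₁₂, e₁₃} ∩ {e₃, e₅, e₇, e₉, e₁₁, e₁₂, e₁₅} = {e₃, e₅, e₁₁, e₁₂}
… ∩ ⟦warm⟧ = {e₃, e₅, e₁₁, e₁₂} ∩ {e₁, e₂, e₃, e₄, e₇, e₈, e₉, e₁₀, e₁₃} = {e₃}
… ∩ ⟦round⟧ = {e₃} ∩ {e₂, e₅, e₆, e₇, e₈, e₁₃, e₁₄, e₁₅} = ∅
So ⟦warm round brick which e₁₄ held⟧ = { }.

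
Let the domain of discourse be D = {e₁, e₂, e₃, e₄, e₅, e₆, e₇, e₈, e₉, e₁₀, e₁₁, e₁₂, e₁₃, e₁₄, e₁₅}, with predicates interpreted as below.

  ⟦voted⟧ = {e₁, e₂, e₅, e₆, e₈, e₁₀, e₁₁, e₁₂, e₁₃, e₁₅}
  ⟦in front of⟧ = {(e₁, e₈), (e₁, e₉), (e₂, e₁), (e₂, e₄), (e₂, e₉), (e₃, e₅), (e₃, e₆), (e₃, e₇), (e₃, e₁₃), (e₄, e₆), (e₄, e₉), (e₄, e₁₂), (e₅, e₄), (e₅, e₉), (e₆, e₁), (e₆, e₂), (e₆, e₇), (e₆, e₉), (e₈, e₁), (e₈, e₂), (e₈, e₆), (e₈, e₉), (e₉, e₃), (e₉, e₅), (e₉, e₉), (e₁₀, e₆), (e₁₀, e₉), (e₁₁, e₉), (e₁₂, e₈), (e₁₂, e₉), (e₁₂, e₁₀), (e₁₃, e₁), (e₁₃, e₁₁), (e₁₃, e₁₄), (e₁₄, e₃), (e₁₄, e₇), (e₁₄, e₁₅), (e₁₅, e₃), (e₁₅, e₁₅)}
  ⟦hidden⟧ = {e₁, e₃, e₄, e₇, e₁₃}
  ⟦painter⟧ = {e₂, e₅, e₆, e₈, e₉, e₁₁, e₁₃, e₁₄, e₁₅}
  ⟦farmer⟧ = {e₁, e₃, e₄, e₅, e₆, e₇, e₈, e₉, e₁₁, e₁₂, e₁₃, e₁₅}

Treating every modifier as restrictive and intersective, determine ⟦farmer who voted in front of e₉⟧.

{e₁, e₅, e₆, e₈, e₁₁, e₁₂}

⟦who voted⟧ = ⟦voted⟧ = {e₁, e₂, e₅, e₆, e₈, e₁₀, e₁₁, e₁₂, e₁₃, e₁₅}
⟦in front of e₉⟧ = {x : ⟨x, e₉⟩ ∈ ⟦in front of⟧} = {e₁, e₂, e₄, e₅, e₆, e₈, e₉, e₁₀, e₁₁, e₁₂}
⟦farmer⟧ = {e₁, e₃, e₄, e₅, e₆, e₇, e₈, e₉, e₁₁, e₁₂, e₁₃, e₁₅}
… ∩ ⟦who voted⟧ = {e₁, e₃, e₄, e₅, e₆, e₇, e₈, e₉, e₁₁, e₁₂, e₁₃, e₁₅} ∩ {e₁, e₂, e₅, e₆, e₈, e₁₀, e₁₁, e₁₂, e₁₃, e₁₅} = {e₁, e₅, e₆, e₈, e₁₁, e₁₂, e₁₃, e₁₅}
… ∩ ⟦in front of e₉⟧ = {e₁, e₅, e₆, e₈, e₁₁, e₁₂, e₁₃, e₁₅} ∩ {e₁, e₂, e₄, e₅, e₆, e₈, e₉, e₁₀, e₁₁, e₁₂} = {e₁, e₅, e₆, e₈, e₁₁, e₁₂}
So ⟦farmer who voted in front of e₉⟧ = {e₁, e₅, e₆, e₈, e₁₁, e₁₂}.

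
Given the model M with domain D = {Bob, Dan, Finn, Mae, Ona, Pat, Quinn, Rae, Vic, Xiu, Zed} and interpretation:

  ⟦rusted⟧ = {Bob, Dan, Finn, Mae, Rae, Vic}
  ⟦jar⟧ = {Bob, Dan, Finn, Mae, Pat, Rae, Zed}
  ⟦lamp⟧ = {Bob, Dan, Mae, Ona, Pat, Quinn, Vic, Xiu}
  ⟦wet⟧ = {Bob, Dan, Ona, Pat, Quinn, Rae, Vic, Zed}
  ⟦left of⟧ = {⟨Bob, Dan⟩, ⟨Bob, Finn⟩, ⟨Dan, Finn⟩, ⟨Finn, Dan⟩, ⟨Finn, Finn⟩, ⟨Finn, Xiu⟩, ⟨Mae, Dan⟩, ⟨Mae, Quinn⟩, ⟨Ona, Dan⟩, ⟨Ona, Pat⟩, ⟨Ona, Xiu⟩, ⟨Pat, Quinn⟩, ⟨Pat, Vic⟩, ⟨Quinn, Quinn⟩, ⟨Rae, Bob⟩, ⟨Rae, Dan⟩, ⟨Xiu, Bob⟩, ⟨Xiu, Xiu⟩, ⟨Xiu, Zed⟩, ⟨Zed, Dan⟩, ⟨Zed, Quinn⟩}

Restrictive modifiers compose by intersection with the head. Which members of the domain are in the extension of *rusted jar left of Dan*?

{Bob, Finn, Mae, Rae}

⟦left of Dan⟧ = {x : ⟨x, Dan⟩ ∈ ⟦left of⟧} = {Bob, Finn, Mae, Ona, Rae, Zed}
⟦jar⟧ = {Bob, Dan, Finn, Mae, Pat, Rae, Zed}
… ∩ ⟦left of Dan⟧ = {Bob, Dan, Finn, Mae, Pat, Rae, Zed} ∩ {Bob, Finn, Mae, Ona, Rae, Zed} = {Bob, Finn, Mae, Rae, Zed}
… ∩ ⟦rusted⟧ = {Bob, Finn, Mae, Rae, Zed} ∩ {Bob, Dan, Finn, Mae, Rae, Vic} = {Bob, Finn, Mae, Rae}
So ⟦rusted jar left of Dan⟧ = {Bob, Finn, Mae, Rae}.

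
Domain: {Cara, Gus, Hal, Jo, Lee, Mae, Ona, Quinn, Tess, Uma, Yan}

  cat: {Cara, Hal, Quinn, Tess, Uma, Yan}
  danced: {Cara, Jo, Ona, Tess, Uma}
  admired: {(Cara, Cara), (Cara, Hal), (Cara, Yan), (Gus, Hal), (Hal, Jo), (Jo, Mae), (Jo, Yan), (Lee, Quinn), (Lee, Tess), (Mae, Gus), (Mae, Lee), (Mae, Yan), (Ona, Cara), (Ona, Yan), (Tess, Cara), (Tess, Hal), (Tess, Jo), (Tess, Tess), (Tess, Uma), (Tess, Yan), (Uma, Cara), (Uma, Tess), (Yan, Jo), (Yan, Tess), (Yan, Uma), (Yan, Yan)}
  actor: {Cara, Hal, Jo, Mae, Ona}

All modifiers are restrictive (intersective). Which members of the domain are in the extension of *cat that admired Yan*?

{Cara, Tess, Yan}

⟦that admired Yan⟧ = {x : ⟨x, Yan⟩ ∈ ⟦admired⟧} = {Cara, Jo, Mae, Ona, Tess, Yan}
⟦cat⟧ = {Cara, Hal, Quinn, Tess, Uma, Yan}
… ∩ ⟦that admired Yan⟧ = {Cara, Hal, Quinn, Tess, Uma, Yan} ∩ {Cara, Jo, Mae, Ona, Tess, Yan} = {Cara, Tess, Yan}
So ⟦cat that admired Yan⟧ = {Cara, Tess, Yan}.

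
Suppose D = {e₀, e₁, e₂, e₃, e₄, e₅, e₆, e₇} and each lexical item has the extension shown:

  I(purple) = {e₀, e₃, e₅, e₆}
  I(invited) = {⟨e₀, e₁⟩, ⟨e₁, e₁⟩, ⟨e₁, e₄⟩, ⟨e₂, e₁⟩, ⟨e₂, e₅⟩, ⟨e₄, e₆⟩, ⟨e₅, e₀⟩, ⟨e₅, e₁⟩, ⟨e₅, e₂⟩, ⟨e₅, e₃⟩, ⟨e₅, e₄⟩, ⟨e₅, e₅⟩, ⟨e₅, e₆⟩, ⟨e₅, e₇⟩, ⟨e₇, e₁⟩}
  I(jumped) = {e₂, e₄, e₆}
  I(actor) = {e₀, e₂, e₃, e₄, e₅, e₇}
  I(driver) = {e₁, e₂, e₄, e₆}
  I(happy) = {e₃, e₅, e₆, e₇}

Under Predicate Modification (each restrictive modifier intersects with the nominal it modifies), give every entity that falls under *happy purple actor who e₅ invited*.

⟦who e₅ invited⟧ = {x : ⟨e₅, x⟩ ∈ ⟦invited⟧} = {e₀, e₁, e₂, e₃, e₄, e₅, e₆, e₇}
⟦actor⟧ = {e₀, e₂, e₃, e₄, e₅, e₇}
… ∩ ⟦who e₅ invited⟧ = {e₀, e₂, e₃, e₄, e₅, e₇} ∩ {e₀, e₁, e₂, e₃, e₄, e₅, e₆, e₇} = {e₀, e₂, e₃, e₄, e₅, e₇}
… ∩ ⟦happy⟧ = {e₀, e₂, e₃, e₄, e₅, e₇} ∩ {e₃, e₅, e₆, e₇} = {e₃, e₅, e₇}
… ∩ ⟦purple⟧ = {e₃, e₅, e₇} ∩ {e₀, e₃, e₅, e₆} = {e₃, e₅}
So ⟦happy purple actor who e₅ invited⟧ = {e₃, e₅}.

{e₃, e₅}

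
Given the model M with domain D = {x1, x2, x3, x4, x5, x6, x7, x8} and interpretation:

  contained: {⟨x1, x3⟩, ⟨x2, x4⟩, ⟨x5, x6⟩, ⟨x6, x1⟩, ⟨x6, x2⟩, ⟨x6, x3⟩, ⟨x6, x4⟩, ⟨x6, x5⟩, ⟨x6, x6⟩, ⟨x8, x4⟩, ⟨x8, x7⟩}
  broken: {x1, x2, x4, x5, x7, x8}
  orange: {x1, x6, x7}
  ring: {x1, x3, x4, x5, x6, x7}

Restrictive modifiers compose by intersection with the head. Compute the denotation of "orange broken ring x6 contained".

⟦x6 contained⟧ = {x : ⟨x6, x⟩ ∈ ⟦contained⟧} = {x1, x2, x3, x4, x5, x6}
⟦ring⟧ = {x1, x3, x4, x5, x6, x7}
… ∩ ⟦x6 contained⟧ = {x1, x3, x4, x5, x6, x7} ∩ {x1, x2, x3, x4, x5, x6} = {x1, x3, x4, x5, x6}
… ∩ ⟦orange⟧ = {x1, x3, x4, x5, x6} ∩ {x1, x6, x7} = {x1, x6}
… ∩ ⟦broken⟧ = {x1, x6} ∩ {x1, x2, x4, x5, x7, x8} = {x1}
So ⟦orange broken ring x6 contained⟧ = {x1}.

{x1}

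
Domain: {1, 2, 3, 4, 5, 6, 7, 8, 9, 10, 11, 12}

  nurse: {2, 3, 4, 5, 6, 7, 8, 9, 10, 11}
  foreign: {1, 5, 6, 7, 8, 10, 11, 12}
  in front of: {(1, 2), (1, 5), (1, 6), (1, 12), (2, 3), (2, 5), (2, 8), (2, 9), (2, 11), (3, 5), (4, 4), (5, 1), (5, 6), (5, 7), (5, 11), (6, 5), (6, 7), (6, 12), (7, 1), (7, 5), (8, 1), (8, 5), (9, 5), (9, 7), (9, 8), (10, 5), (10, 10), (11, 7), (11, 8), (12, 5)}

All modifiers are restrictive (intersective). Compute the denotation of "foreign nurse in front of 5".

⟦in front of 5⟧ = {x : ⟨x, 5⟩ ∈ ⟦in front of⟧} = {1, 2, 3, 6, 7, 8, 9, 10, 12}
⟦nurse⟧ = {2, 3, 4, 5, 6, 7, 8, 9, 10, 11}
… ∩ ⟦in front of 5⟧ = {2, 3, 4, 5, 6, 7, 8, 9, 10, 11} ∩ {1, 2, 3, 6, 7, 8, 9, 10, 12} = {2, 3, 6, 7, 8, 9, 10}
… ∩ ⟦foreign⟧ = {2, 3, 6, 7, 8, 9, 10} ∩ {1, 5, 6, 7, 8, 10, 11, 12} = {6, 7, 8, 10}
So ⟦foreign nurse in front of 5⟧ = {6, 7, 8, 10}.

{6, 7, 8, 10}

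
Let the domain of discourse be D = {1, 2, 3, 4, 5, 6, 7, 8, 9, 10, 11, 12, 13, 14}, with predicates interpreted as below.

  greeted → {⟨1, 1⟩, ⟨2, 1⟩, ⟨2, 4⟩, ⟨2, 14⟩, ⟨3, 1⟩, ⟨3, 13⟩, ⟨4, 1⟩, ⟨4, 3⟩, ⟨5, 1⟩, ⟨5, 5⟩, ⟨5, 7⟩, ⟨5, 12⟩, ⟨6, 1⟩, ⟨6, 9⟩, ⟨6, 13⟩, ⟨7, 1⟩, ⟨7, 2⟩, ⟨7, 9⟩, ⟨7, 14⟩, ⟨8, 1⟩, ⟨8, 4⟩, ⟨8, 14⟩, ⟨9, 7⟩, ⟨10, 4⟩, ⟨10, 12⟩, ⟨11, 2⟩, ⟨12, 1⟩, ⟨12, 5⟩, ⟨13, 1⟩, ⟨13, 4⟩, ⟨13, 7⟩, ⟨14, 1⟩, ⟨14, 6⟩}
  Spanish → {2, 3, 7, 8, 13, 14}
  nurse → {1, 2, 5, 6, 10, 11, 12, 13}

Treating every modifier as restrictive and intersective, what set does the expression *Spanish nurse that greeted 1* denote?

⟦that greeted 1⟧ = {x : ⟨x, 1⟩ ∈ ⟦greeted⟧} = {1, 2, 3, 4, 5, 6, 7, 8, 12, 13, 14}
⟦nurse⟧ = {1, 2, 5, 6, 10, 11, 12, 13}
… ∩ ⟦that greeted 1⟧ = {1, 2, 5, 6, 10, 11, 12, 13} ∩ {1, 2, 3, 4, 5, 6, 7, 8, 12, 13, 14} = {1, 2, 5, 6, 12, 13}
… ∩ ⟦Spanish⟧ = {1, 2, 5, 6, 12, 13} ∩ {2, 3, 7, 8, 13, 14} = {2, 13}
So ⟦Spanish nurse that greeted 1⟧ = {2, 13}.

{2, 13}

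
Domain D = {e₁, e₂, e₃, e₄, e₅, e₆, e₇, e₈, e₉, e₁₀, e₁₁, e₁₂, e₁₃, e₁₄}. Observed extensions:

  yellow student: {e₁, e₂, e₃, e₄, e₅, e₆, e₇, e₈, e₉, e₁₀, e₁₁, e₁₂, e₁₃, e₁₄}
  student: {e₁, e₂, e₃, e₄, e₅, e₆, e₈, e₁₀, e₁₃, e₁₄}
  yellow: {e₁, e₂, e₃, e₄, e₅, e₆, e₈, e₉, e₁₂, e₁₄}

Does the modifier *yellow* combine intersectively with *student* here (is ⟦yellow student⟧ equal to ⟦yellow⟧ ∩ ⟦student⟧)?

⟦yellow⟧ ∩ ⟦student⟧ = {e₁, e₂, e₃, e₄, e₅, e₆, e₈, e₉, e₁₂, e₁₄} ∩ {e₁, e₂, e₃, e₄, e₅, e₆, e₈, e₁₀, e₁₃, e₁₄} = {e₁, e₂, e₃, e₄, e₅, e₆, e₈, e₁₄}
Observed ⟦yellow student⟧ = {e₁, e₂, e₃, e₄, e₅, e₆, e₇, e₈, e₉, e₁₀, e₁₁, e₁₂, e₁₃, e₁₄}.
These differ, so the modifier is not intersective in this model.

no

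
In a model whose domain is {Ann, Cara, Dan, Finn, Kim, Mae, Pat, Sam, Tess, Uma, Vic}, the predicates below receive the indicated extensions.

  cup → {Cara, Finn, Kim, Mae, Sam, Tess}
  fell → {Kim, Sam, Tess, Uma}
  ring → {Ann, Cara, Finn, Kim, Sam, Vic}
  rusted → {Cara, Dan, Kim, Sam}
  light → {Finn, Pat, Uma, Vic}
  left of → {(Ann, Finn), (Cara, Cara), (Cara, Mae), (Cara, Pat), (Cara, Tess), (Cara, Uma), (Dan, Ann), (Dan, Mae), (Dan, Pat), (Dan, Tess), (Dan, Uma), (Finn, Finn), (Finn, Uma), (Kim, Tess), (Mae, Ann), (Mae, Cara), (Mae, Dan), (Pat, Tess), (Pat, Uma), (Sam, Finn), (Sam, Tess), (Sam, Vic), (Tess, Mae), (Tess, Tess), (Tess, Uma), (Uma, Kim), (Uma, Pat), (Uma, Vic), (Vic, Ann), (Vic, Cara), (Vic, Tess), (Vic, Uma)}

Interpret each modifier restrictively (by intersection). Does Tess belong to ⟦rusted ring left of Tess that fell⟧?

⟦left of Tess⟧ = {x : ⟨x, Tess⟩ ∈ ⟦left of⟧} = {Cara, Dan, Kim, Pat, Sam, Tess, Vic}
⟦that fell⟧ = ⟦fell⟧ = {Kim, Sam, Tess, Uma}
⟦ring⟧ = {Ann, Cara, Finn, Kim, Sam, Vic}
… ∩ ⟦left of Tess⟧ = {Ann, Cara, Finn, Kim, Sam, Vic} ∩ {Cara, Dan, Kim, Pat, Sam, Tess, Vic} = {Cara, Kim, Sam, Vic}
… ∩ ⟦that fell⟧ = {Cara, Kim, Sam, Vic} ∩ {Kim, Sam, Tess, Uma} = {Kim, Sam}
… ∩ ⟦rusted⟧ = {Kim, Sam} ∩ {Cara, Dan, Kim, Sam} = {Kim, Sam}
⟦rusted ring left of Tess that fell⟧ = {Kim, Sam}; Tess ∉ this set.

no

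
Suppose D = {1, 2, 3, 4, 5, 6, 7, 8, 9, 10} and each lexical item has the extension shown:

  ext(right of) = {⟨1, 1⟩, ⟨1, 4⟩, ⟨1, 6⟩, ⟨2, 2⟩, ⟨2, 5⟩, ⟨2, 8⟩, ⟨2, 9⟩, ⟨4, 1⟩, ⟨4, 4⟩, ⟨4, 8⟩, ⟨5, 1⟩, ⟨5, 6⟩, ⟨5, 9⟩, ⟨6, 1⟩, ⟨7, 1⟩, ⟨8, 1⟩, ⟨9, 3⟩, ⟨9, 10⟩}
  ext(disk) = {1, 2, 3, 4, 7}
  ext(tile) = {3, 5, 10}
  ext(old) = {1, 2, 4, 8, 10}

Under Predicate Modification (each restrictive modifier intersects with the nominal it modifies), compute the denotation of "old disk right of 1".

⟦right of 1⟧ = {x : ⟨x, 1⟩ ∈ ⟦right of⟧} = {1, 4, 5, 6, 7, 8}
⟦disk⟧ = {1, 2, 3, 4, 7}
… ∩ ⟦right of 1⟧ = {1, 2, 3, 4, 7} ∩ {1, 4, 5, 6, 7, 8} = {1, 4, 7}
… ∩ ⟦old⟧ = {1, 4, 7} ∩ {1, 2, 4, 8, 10} = {1, 4}
So ⟦old disk right of 1⟧ = {1, 4}.

{1, 4}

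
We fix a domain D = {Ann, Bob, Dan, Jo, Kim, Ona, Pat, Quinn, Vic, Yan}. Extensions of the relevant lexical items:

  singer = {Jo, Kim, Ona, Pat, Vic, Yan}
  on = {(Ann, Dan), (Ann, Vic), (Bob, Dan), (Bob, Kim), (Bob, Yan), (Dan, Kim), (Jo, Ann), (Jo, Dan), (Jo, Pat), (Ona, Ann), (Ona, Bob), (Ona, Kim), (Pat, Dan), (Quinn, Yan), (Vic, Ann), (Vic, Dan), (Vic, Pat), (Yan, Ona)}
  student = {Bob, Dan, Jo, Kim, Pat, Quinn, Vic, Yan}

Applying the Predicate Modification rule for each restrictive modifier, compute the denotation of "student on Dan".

⟦on Dan⟧ = {x : ⟨x, Dan⟩ ∈ ⟦on⟧} = {Ann, Bob, Jo, Pat, Vic}
⟦student⟧ = {Bob, Dan, Jo, Kim, Pat, Quinn, Vic, Yan}
… ∩ ⟦on Dan⟧ = {Bob, Dan, Jo, Kim, Pat, Quinn, Vic, Yan} ∩ {Ann, Bob, Jo, Pat, Vic} = {Bob, Jo, Pat, Vic}
So ⟦student on Dan⟧ = {Bob, Jo, Pat, Vic}.

{Bob, Jo, Pat, Vic}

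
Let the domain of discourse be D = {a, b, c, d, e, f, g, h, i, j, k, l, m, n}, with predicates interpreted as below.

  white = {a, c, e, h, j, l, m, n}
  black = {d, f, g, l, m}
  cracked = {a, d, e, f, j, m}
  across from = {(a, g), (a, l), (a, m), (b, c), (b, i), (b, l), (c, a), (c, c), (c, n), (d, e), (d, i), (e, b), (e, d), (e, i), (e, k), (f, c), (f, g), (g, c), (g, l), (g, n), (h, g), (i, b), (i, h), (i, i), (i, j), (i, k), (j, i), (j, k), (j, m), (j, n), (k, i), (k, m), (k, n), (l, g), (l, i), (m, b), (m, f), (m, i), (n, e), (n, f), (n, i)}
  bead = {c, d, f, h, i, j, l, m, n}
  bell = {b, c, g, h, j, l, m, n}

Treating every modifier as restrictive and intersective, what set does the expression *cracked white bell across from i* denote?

⟦across from i⟧ = {x : ⟨x, i⟩ ∈ ⟦across from⟧} = {b, d, e, i, j, k, l, m, n}
⟦bell⟧ = {b, c, g, h, j, l, m, n}
… ∩ ⟦across from i⟧ = {b, c, g, h, j, l, m, n} ∩ {b, d, e, i, j, k, l, m, n} = {b, j, l, m, n}
… ∩ ⟦cracked⟧ = {b, j, l, m, n} ∩ {a, d, e, f, j, m} = {j, m}
… ∩ ⟦white⟧ = {j, m} ∩ {a, c, e, h, j, l, m, n} = {j, m}
So ⟦cracked white bell across from i⟧ = {j, m}.

{j, m}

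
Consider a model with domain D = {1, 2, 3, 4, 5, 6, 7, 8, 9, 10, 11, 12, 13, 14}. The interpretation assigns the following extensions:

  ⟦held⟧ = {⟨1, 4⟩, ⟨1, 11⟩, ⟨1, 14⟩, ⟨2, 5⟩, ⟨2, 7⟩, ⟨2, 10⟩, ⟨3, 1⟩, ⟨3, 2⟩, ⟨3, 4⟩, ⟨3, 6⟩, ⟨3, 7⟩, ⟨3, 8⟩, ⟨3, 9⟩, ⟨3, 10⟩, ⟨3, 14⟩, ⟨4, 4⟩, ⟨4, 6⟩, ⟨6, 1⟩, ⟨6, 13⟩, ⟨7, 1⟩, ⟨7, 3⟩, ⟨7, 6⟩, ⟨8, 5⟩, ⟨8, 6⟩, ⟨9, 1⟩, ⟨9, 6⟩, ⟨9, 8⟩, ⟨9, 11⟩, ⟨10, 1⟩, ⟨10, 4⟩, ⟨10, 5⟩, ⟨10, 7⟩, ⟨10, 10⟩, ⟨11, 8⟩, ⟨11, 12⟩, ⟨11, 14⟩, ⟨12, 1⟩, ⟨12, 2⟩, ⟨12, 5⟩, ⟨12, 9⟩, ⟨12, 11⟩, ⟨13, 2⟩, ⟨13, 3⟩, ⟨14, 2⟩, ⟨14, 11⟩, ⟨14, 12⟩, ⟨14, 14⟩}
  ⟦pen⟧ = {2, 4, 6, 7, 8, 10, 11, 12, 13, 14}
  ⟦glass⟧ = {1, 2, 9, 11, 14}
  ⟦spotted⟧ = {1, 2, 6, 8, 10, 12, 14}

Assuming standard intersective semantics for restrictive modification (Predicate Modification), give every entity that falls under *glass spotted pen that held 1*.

{ }

⟦that held 1⟧ = {x : ⟨x, 1⟩ ∈ ⟦held⟧} = {3, 6, 7, 9, 10, 12}
⟦pen⟧ = {2, 4, 6, 7, 8, 10, 11, 12, 13, 14}
… ∩ ⟦that held 1⟧ = {2, 4, 6, 7, 8, 10, 11, 12, 13, 14} ∩ {3, 6, 7, 9, 10, 12} = {6, 7, 10, 12}
… ∩ ⟦glass⟧ = {6, 7, 10, 12} ∩ {1, 2, 9, 11, 14} = ∅
… ∩ ⟦spotted⟧ = ∅ ∩ {1, 2, 6, 8, 10, 12, 14} = ∅
So ⟦glass spotted pen that held 1⟧ = { }.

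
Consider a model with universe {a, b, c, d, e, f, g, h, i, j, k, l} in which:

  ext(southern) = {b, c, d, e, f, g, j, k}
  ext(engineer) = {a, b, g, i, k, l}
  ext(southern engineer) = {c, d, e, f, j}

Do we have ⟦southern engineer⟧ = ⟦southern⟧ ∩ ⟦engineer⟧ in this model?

no

⟦southern⟧ ∩ ⟦engineer⟧ = {b, c, d, e, f, g, j, k} ∩ {a, b, g, i, k, l} = {b, g, k}
Observed ⟦southern engineer⟧ = {c, d, e, f, j}.
These differ, so the modifier is not intersective in this model.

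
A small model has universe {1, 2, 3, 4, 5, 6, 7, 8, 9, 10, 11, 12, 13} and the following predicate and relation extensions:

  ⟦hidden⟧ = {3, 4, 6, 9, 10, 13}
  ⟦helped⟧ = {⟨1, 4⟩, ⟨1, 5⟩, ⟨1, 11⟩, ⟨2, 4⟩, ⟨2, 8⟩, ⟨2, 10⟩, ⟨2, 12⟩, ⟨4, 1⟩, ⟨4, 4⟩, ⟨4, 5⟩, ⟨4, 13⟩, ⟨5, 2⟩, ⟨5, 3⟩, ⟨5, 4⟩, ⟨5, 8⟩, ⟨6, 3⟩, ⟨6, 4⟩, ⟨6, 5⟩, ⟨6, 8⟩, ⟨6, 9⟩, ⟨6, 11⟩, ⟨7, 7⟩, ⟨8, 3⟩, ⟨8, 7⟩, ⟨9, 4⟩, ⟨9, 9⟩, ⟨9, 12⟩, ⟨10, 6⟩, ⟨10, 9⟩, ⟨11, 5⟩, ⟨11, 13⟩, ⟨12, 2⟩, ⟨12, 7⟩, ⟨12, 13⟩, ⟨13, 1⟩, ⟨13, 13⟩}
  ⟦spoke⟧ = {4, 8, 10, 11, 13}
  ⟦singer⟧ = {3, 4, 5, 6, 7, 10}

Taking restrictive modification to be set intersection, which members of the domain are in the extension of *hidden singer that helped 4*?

⟦that helped 4⟧ = {x : ⟨x, 4⟩ ∈ ⟦helped⟧} = {1, 2, 4, 5, 6, 9}
⟦singer⟧ = {3, 4, 5, 6, 7, 10}
… ∩ ⟦that helped 4⟧ = {3, 4, 5, 6, 7, 10} ∩ {1, 2, 4, 5, 6, 9} = {4, 5, 6}
… ∩ ⟦hidden⟧ = {4, 5, 6} ∩ {3, 4, 6, 9, 10, 13} = {4, 6}
So ⟦hidden singer that helped 4⟧ = {4, 6}.

{4, 6}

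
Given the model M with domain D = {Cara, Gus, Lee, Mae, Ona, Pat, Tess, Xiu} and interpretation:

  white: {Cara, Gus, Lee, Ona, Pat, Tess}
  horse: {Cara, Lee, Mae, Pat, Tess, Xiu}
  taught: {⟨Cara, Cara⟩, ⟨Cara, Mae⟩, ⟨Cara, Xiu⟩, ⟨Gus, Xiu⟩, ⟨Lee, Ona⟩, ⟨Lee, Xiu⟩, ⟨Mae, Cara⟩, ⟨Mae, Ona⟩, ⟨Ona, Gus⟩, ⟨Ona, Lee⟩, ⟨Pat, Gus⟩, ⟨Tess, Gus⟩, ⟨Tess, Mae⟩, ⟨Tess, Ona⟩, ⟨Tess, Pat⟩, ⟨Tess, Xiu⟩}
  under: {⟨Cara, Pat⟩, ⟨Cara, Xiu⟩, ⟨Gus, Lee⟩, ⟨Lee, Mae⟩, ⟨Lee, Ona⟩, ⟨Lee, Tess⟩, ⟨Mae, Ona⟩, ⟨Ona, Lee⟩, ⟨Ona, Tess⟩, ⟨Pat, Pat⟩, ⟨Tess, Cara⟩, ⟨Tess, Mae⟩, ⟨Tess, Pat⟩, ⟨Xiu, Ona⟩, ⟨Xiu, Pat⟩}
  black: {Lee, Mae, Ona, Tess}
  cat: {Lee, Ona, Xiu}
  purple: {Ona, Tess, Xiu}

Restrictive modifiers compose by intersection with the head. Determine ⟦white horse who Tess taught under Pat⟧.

{Pat}

⟦who Tess taught⟧ = {x : ⟨Tess, x⟩ ∈ ⟦taught⟧} = {Gus, Mae, Ona, Pat, Xiu}
⟦under Pat⟧ = {x : ⟨x, Pat⟩ ∈ ⟦under⟧} = {Cara, Pat, Tess, Xiu}
⟦horse⟧ = {Cara, Lee, Mae, Pat, Tess, Xiu}
… ∩ ⟦who Tess taught⟧ = {Cara, Lee, Mae, Pat, Tess, Xiu} ∩ {Gus, Mae, Ona, Pat, Xiu} = {Mae, Pat, Xiu}
… ∩ ⟦under Pat⟧ = {Mae, Pat, Xiu} ∩ {Cara, Pat, Tess, Xiu} = {Pat, Xiu}
… ∩ ⟦white⟧ = {Pat, Xiu} ∩ {Cara, Gus, Lee, Ona, Pat, Tess} = {Pat}
So ⟦white horse who Tess taught under Pat⟧ = {Pat}.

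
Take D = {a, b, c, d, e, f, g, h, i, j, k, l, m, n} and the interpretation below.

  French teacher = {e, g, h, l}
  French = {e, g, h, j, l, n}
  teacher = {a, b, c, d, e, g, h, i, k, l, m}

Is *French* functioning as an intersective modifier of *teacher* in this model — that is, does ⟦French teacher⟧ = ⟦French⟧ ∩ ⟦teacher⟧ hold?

⟦French⟧ ∩ ⟦teacher⟧ = {e, g, h, j, l, n} ∩ {a, b, c, d, e, g, h, i, k, l, m} = {e, g, h, l}
Observed ⟦French teacher⟧ = {e, g, h, l}.
These coincide, so the modifier is intersective here.

yes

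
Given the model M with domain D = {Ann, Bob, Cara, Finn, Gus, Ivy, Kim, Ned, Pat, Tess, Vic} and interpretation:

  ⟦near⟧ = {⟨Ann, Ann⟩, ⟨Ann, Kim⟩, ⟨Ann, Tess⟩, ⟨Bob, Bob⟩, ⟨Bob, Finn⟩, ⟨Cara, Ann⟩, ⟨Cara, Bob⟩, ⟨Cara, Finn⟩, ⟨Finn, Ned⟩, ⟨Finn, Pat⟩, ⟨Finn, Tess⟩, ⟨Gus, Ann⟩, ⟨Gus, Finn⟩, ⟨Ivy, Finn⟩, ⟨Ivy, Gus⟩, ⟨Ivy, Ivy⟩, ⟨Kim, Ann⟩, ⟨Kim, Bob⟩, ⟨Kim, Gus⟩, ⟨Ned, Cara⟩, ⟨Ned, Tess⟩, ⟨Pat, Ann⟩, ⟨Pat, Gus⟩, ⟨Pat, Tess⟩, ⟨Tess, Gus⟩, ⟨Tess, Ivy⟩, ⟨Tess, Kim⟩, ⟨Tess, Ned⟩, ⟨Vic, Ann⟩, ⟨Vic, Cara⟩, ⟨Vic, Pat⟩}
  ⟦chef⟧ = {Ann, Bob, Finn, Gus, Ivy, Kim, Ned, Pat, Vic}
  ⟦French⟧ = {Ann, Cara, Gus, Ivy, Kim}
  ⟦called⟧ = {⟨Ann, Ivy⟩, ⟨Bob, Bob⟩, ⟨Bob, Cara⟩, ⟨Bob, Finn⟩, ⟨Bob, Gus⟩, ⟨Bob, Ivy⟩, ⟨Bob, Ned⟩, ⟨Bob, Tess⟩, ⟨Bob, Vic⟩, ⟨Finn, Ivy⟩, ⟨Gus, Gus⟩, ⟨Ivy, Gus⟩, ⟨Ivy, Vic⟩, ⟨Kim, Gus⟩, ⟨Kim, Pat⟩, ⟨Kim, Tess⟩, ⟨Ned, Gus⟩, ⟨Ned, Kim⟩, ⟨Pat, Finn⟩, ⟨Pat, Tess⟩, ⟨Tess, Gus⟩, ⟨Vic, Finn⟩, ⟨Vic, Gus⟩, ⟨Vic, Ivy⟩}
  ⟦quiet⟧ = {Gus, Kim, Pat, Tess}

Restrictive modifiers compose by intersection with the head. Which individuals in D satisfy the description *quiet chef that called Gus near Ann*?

⟦that called Gus⟧ = {x : ⟨x, Gus⟩ ∈ ⟦called⟧} = {Bob, Gus, Ivy, Kim, Ned, Tess, Vic}
⟦near Ann⟧ = {x : ⟨x, Ann⟩ ∈ ⟦near⟧} = {Ann, Cara, Gus, Kim, Pat, Vic}
⟦chef⟧ = {Ann, Bob, Finn, Gus, Ivy, Kim, Ned, Pat, Vic}
… ∩ ⟦that called Gus⟧ = {Ann, Bob, Finn, Gus, Ivy, Kim, Ned, Pat, Vic} ∩ {Bob, Gus, Ivy, Kim, Ned, Tess, Vic} = {Bob, Gus, Ivy, Kim, Ned, Vic}
… ∩ ⟦near Ann⟧ = {Bob, Gus, Ivy, Kim, Ned, Vic} ∩ {Ann, Cara, Gus, Kim, Pat, Vic} = {Gus, Kim, Vic}
… ∩ ⟦quiet⟧ = {Gus, Kim, Vic} ∩ {Gus, Kim, Pat, Tess} = {Gus, Kim}
So ⟦quiet chef that called Gus near Ann⟧ = {Gus, Kim}.

{Gus, Kim}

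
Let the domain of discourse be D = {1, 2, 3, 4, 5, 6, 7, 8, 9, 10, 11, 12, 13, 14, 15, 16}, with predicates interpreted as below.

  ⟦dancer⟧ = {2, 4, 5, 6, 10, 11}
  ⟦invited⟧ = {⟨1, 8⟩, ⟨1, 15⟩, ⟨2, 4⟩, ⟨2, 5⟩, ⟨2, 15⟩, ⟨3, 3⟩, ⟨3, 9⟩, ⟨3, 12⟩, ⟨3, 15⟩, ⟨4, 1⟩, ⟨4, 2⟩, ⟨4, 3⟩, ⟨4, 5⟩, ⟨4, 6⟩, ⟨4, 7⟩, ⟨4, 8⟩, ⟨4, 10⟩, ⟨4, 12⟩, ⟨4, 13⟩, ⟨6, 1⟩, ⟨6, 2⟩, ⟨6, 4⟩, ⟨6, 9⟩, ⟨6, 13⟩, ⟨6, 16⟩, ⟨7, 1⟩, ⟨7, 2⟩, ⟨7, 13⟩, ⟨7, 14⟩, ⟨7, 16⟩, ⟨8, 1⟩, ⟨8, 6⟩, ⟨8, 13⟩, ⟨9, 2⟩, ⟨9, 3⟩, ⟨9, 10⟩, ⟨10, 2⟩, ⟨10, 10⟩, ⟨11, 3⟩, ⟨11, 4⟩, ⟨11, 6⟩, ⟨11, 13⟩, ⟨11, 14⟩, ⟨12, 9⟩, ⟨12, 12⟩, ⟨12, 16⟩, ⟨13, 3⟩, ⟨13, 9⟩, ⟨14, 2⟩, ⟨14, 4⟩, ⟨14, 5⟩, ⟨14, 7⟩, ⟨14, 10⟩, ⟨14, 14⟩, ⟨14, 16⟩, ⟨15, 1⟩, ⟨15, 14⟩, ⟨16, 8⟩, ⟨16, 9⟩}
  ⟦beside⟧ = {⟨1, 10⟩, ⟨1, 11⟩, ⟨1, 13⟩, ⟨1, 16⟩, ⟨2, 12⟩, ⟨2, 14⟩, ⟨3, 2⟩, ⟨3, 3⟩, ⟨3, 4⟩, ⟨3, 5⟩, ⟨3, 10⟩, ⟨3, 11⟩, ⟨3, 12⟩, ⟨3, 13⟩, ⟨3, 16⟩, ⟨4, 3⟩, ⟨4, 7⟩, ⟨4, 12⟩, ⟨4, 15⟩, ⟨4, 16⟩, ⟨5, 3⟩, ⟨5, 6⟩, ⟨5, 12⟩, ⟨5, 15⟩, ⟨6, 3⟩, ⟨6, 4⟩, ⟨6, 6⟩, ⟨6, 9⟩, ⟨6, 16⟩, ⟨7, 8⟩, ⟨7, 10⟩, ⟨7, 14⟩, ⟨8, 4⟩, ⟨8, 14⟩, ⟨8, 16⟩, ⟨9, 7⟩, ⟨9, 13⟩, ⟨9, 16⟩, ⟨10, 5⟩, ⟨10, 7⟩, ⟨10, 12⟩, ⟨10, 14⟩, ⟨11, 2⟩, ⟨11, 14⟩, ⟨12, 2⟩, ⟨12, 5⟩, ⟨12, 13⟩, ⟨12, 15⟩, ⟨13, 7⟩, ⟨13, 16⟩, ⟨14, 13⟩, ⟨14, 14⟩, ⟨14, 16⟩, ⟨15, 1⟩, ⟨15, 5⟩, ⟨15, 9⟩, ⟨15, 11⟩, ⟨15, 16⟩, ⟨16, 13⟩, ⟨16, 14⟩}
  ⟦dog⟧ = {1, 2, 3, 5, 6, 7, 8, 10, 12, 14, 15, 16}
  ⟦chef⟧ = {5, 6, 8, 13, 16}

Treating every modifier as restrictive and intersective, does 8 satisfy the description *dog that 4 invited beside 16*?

⟦that 4 invited⟧ = {x : ⟨4, x⟩ ∈ ⟦invited⟧} = {1, 2, 3, 5, 6, 7, 8, 10, 12, 13}
⟦beside 16⟧ = {x : ⟨x, 16⟩ ∈ ⟦beside⟧} = {1, 3, 4, 6, 8, 9, 13, 14, 15}
⟦dog⟧ = {1, 2, 3, 5, 6, 7, 8, 10, 12, 14, 15, 16}
… ∩ ⟦that 4 invited⟧ = {1, 2, 3, 5, 6, 7, 8, 10, 12, 14, 15, 16} ∩ {1, 2, 3, 5, 6, 7, 8, 10, 12, 13} = {1, 2, 3, 5, 6, 7, 8, 10, 12}
… ∩ ⟦beside 16⟧ = {1, 2, 3, 5, 6, 7, 8, 10, 12} ∩ {1, 3, 4, 6, 8, 9, 13, 14, 15} = {1, 3, 6, 8}
⟦dog that 4 invited beside 16⟧ = {1, 3, 6, 8}; 8 ∈ this set.

yes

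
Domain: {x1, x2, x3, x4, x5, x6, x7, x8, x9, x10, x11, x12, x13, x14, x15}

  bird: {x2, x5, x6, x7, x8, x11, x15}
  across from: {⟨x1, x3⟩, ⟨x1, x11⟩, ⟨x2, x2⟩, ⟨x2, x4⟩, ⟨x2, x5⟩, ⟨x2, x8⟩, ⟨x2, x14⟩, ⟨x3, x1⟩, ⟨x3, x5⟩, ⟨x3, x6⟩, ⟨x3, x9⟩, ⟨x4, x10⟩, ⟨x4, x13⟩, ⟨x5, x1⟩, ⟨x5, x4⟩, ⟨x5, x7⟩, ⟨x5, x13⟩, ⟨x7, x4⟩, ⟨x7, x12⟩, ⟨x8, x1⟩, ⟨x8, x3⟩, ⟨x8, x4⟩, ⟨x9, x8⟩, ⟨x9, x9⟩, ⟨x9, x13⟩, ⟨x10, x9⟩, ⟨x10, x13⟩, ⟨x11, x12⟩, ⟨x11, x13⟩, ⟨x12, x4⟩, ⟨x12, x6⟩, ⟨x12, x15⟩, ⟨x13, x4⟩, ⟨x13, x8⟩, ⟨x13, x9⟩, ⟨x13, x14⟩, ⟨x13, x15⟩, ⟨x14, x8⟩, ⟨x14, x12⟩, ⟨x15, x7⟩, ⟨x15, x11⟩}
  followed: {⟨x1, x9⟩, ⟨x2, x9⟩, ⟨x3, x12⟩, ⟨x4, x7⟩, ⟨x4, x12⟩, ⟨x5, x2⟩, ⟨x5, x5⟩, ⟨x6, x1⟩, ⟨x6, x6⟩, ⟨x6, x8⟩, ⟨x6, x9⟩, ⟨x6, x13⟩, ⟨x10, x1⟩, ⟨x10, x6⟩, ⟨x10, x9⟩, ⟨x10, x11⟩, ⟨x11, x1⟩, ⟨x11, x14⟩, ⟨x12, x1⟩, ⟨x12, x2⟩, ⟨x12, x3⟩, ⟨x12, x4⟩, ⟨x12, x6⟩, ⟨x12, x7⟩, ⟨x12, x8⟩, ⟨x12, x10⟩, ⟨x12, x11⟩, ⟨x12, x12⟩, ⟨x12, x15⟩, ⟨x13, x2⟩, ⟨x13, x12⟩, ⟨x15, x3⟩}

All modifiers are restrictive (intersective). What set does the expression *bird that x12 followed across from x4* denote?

{x2, x7, x8}

⟦that x12 followed⟧ = {x : ⟨x12, x⟩ ∈ ⟦followed⟧} = {x1, x2, x3, x4, x6, x7, x8, x10, x11, x12, x15}
⟦across from x4⟧ = {x : ⟨x, x4⟩ ∈ ⟦across from⟧} = {x2, x5, x7, x8, x12, x13}
⟦bird⟧ = {x2, x5, x6, x7, x8, x11, x15}
… ∩ ⟦that x12 followed⟧ = {x2, x5, x6, x7, x8, x11, x15} ∩ {x1, x2, x3, x4, x6, x7, x8, x10, x11, x12, x15} = {x2, x6, x7, x8, x11, x15}
… ∩ ⟦across from x4⟧ = {x2, x6, x7, x8, x11, x15} ∩ {x2, x5, x7, x8, x12, x13} = {x2, x7, x8}
So ⟦bird that x12 followed across from x4⟧ = {x2, x7, x8}.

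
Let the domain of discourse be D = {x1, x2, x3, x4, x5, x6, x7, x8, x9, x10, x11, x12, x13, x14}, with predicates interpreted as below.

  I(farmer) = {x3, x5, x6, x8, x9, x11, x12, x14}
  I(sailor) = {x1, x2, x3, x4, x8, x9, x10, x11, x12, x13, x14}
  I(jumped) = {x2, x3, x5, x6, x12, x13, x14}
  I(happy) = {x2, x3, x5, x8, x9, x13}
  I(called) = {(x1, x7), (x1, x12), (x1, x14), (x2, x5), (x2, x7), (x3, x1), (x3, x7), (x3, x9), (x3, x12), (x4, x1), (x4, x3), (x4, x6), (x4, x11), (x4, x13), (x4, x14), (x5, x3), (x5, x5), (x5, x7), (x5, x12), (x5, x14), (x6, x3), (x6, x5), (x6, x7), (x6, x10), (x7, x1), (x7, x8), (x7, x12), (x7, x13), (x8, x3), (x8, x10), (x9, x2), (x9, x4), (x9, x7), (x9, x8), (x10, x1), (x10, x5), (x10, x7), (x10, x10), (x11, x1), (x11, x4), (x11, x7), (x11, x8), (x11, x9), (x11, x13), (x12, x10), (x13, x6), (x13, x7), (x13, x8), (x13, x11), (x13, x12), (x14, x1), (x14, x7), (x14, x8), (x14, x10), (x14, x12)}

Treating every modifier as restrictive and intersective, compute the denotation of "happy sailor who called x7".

{x2, x3, x9, x13}

⟦who called x7⟧ = {x : ⟨x, x7⟩ ∈ ⟦called⟧} = {x1, x2, x3, x5, x6, x9, x10, x11, x13, x14}
⟦sailor⟧ = {x1, x2, x3, x4, x8, x9, x10, x11, x12, x13, x14}
… ∩ ⟦who called x7⟧ = {x1, x2, x3, x4, x8, x9, x10, x11, x12, x13, x14} ∩ {x1, x2, x3, x5, x6, x9, x10, x11, x13, x14} = {x1, x2, x3, x9, x10, x11, x13, x14}
… ∩ ⟦happy⟧ = {x1, x2, x3, x9, x10, x11, x13, x14} ∩ {x2, x3, x5, x8, x9, x13} = {x2, x3, x9, x13}
So ⟦happy sailor who called x7⟧ = {x2, x3, x9, x13}.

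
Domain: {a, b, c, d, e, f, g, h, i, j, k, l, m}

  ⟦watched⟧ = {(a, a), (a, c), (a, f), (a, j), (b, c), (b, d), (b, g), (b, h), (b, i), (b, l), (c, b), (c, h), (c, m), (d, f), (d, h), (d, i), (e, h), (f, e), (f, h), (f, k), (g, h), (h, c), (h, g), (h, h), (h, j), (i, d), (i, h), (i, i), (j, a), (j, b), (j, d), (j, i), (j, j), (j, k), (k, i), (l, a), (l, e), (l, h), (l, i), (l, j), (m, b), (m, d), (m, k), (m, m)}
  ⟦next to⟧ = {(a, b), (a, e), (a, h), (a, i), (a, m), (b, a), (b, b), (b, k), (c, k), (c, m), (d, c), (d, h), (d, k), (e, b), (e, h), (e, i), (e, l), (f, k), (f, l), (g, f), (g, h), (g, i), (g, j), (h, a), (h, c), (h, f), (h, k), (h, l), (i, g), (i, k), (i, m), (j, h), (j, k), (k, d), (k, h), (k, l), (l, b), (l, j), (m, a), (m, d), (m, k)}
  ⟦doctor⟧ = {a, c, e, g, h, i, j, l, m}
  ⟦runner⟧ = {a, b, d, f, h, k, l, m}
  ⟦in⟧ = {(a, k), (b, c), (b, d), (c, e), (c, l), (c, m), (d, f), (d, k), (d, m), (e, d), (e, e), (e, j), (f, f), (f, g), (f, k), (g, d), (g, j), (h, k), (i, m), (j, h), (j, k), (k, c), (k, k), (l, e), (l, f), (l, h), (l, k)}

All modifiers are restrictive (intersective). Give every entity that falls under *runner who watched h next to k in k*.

⟦who watched h⟧ = {x : ⟨x, h⟩ ∈ ⟦watched⟧} = {b, c, d, e, f, g, h, i, l}
⟦next to k⟧ = {x : ⟨x, k⟩ ∈ ⟦next to⟧} = {b, c, d, f, h, i, j, m}
⟦in k⟧ = {x : ⟨x, k⟩ ∈ ⟦in⟧} = {a, d, f, h, j, k, l}
⟦runner⟧ = {a, b, d, f, h, k, l, m}
… ∩ ⟦who watched h⟧ = {a, b, d, f, h, k, l, m} ∩ {b, c, d, e, f, g, h, i, l} = {b, d, f, h, l}
… ∩ ⟦next to k⟧ = {b, d, f, h, l} ∩ {b, c, d, f, h, i, j, m} = {b, d, f, h}
… ∩ ⟦in k⟧ = {b, d, f, h} ∩ {a, d, f, h, j, k, l} = {d, f, h}
So ⟦runner who watched h next to k in k⟧ = {d, f, h}.

{d, f, h}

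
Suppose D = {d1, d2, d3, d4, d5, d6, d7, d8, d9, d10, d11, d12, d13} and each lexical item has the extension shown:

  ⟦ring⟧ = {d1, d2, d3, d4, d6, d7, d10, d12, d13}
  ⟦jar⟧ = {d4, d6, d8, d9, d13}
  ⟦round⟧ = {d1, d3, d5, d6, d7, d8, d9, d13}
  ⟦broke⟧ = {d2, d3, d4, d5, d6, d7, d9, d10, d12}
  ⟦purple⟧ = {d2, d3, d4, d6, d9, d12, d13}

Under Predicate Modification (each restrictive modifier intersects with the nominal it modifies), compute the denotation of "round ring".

{d1, d3, d6, d7, d13}

⟦ring⟧ = {d1, d2, d3, d4, d6, d7, d10, d12, d13}
… ∩ ⟦round⟧ = {d1, d2, d3, d4, d6, d7, d10, d12, d13} ∩ {d1, d3, d5, d6, d7, d8, d9, d13} = {d1, d3, d6, d7, d13}
So ⟦round ring⟧ = {d1, d3, d6, d7, d13}.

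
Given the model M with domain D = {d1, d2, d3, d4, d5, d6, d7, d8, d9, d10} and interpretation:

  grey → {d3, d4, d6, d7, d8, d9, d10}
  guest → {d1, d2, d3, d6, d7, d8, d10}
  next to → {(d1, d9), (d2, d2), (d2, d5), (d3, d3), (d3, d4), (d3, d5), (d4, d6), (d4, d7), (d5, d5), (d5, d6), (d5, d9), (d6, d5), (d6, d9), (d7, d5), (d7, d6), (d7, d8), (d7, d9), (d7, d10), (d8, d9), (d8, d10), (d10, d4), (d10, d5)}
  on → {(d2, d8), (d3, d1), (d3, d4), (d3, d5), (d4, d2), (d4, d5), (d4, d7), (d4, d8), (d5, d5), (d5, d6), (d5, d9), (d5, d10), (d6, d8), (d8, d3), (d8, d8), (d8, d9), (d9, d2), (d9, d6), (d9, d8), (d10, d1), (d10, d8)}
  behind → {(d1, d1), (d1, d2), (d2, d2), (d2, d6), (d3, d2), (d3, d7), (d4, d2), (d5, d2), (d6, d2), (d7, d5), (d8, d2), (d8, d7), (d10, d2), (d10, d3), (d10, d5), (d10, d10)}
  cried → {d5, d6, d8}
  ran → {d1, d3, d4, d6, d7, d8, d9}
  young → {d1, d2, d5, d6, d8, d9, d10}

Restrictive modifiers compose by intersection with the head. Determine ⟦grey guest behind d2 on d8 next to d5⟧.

{d6, d10}

⟦behind d2⟧ = {x : ⟨x, d2⟩ ∈ ⟦behind⟧} = {d1, d2, d3, d4, d5, d6, d8, d10}
⟦on d8⟧ = {x : ⟨x, d8⟩ ∈ ⟦on⟧} = {d2, d4, d6, d8, d9, d10}
⟦next to d5⟧ = {x : ⟨x, d5⟩ ∈ ⟦next to⟧} = {d2, d3, d5, d6, d7, d10}
⟦guest⟧ = {d1, d2, d3, d6, d7, d8, d10}
… ∩ ⟦behind d2⟧ = {d1, d2, d3, d6, d7, d8, d10} ∩ {d1, d2, d3, d4, d5, d6, d8, d10} = {d1, d2, d3, d6, d8, d10}
… ∩ ⟦on d8⟧ = {d1, d2, d3, d6, d8, d10} ∩ {d2, d4, d6, d8, d9, d10} = {d2, d6, d8, d10}
… ∩ ⟦next to d5⟧ = {d2, d6, d8, d10} ∩ {d2, d3, d5, d6, d7, d10} = {d2, d6, d10}
… ∩ ⟦grey⟧ = {d2, d6, d10} ∩ {d3, d4, d6, d7, d8, d9, d10} = {d6, d10}
So ⟦grey guest behind d2 on d8 next to d5⟧ = {d6, d10}.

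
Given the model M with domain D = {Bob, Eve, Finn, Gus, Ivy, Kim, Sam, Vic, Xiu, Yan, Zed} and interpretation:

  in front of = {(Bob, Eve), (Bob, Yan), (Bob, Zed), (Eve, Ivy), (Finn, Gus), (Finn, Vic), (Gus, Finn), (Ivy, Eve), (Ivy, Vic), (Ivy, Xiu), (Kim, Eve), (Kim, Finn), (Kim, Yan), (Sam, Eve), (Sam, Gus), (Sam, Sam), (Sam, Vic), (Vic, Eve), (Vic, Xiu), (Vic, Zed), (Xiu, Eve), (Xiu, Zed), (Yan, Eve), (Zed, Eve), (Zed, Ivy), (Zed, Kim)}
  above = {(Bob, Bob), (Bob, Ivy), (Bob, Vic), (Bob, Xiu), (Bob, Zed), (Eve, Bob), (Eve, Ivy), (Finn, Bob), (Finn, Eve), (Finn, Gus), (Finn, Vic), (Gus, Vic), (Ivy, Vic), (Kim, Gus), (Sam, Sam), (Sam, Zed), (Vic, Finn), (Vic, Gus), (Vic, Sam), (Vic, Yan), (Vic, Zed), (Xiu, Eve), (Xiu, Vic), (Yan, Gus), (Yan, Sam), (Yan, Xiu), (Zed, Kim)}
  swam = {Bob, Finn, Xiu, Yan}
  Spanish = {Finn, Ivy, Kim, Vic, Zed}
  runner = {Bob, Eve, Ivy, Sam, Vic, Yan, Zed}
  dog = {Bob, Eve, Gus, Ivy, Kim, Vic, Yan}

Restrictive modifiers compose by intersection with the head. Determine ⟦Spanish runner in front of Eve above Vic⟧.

{Ivy}

⟦in front of Eve⟧ = {x : ⟨x, Eve⟩ ∈ ⟦in front of⟧} = {Bob, Ivy, Kim, Sam, Vic, Xiu, Yan, Zed}
⟦above Vic⟧ = {x : ⟨x, Vic⟩ ∈ ⟦above⟧} = {Bob, Finn, Gus, Ivy, Xiu}
⟦runner⟧ = {Bob, Eve, Ivy, Sam, Vic, Yan, Zed}
… ∩ ⟦in front of Eve⟧ = {Bob, Eve, Ivy, Sam, Vic, Yan, Zed} ∩ {Bob, Ivy, Kim, Sam, Vic, Xiu, Yan, Zed} = {Bob, Ivy, Sam, Vic, Yan, Zed}
… ∩ ⟦above Vic⟧ = {Bob, Ivy, Sam, Vic, Yan, Zed} ∩ {Bob, Finn, Gus, Ivy, Xiu} = {Bob, Ivy}
… ∩ ⟦Spanish⟧ = {Bob, Ivy} ∩ {Finn, Ivy, Kim, Vic, Zed} = {Ivy}
So ⟦Spanish runner in front of Eve above Vic⟧ = {Ivy}.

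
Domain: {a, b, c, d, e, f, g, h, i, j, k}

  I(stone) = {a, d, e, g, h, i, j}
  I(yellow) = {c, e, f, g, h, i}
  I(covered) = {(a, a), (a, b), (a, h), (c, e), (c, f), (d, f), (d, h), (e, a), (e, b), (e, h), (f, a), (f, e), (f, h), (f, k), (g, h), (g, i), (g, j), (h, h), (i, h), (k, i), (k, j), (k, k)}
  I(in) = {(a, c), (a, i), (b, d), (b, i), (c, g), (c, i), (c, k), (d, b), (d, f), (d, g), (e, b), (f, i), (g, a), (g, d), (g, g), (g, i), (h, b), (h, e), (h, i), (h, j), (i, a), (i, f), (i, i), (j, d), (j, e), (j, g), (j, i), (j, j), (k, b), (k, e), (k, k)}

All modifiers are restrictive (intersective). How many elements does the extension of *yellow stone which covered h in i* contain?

3

⟦which covered h⟧ = {x : ⟨x, h⟩ ∈ ⟦covered⟧} = {a, d, e, f, g, h, i}
⟦in i⟧ = {x : ⟨x, i⟩ ∈ ⟦in⟧} = {a, b, c, f, g, h, i, j}
⟦stone⟧ = {a, d, e, g, h, i, j}
… ∩ ⟦which covered h⟧ = {a, d, e, g, h, i, j} ∩ {a, d, e, f, g, h, i} = {a, d, e, g, h, i}
… ∩ ⟦in i⟧ = {a, d, e, g, h, i} ∩ {a, b, c, f, g, h, i, j} = {a, g, h, i}
… ∩ ⟦yellow⟧ = {a, g, h, i} ∩ {c, e, f, g, h, i} = {g, h, i}
⟦yellow stone which covered h in i⟧ = {g, h, i}, so the cardinality is 3.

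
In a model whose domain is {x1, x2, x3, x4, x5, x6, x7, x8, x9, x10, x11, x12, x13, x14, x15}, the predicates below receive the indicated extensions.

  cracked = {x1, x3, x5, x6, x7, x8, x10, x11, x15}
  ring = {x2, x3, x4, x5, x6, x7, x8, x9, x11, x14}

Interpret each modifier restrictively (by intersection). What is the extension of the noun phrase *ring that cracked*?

{x3, x5, x6, x7, x8, x11}

⟦that cracked⟧ = ⟦cracked⟧ = {x1, x3, x5, x6, x7, x8, x10, x11, x15}
⟦ring⟧ = {x2, x3, x4, x5, x6, x7, x8, x9, x11, x14}
… ∩ ⟦that cracked⟧ = {x2, x3, x4, x5, x6, x7, x8, x9, x11, x14} ∩ {x1, x3, x5, x6, x7, x8, x10, x11, x15} = {x3, x5, x6, x7, x8, x11}
So ⟦ring that cracked⟧ = {x3, x5, x6, x7, x8, x11}.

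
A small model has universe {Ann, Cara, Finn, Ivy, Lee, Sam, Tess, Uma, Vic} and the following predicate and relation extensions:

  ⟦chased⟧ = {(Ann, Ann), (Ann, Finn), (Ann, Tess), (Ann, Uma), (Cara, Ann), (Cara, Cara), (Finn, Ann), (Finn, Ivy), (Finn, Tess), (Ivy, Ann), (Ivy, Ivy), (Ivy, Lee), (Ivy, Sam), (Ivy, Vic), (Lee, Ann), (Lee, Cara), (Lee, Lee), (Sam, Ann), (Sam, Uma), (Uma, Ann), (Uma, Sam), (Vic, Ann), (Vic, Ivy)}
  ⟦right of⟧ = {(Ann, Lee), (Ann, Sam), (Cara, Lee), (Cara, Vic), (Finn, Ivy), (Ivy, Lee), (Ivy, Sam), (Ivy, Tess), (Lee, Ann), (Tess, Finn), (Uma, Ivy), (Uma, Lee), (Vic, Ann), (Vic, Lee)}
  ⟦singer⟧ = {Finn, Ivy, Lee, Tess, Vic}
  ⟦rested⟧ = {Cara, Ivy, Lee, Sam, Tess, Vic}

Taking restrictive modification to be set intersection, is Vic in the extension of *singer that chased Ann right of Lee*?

⟦that chased Ann⟧ = {x : ⟨x, Ann⟩ ∈ ⟦chased⟧} = {Ann, Cara, Finn, Ivy, Lee, Sam, Uma, Vic}
⟦right of Lee⟧ = {x : ⟨x, Lee⟩ ∈ ⟦right of⟧} = {Ann, Cara, Ivy, Uma, Vic}
⟦singer⟧ = {Finn, Ivy, Lee, Tess, Vic}
… ∩ ⟦that chased Ann⟧ = {Finn, Ivy, Lee, Tess, Vic} ∩ {Ann, Cara, Finn, Ivy, Lee, Sam, Uma, Vic} = {Finn, Ivy, Lee, Vic}
… ∩ ⟦right of Lee⟧ = {Finn, Ivy, Lee, Vic} ∩ {Ann, Cara, Ivy, Uma, Vic} = {Ivy, Vic}
⟦singer that chased Ann right of Lee⟧ = {Ivy, Vic}; Vic ∈ this set.

yes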